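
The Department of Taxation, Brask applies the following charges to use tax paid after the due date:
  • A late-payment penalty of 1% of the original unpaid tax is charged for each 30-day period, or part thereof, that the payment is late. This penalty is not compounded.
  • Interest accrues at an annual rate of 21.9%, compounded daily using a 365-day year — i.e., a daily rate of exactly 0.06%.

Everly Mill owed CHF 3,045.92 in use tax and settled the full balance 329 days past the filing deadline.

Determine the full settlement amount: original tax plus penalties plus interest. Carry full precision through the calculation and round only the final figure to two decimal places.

CHF 4,045.47

Penalty periods: ⌈329/30⌉ = 11; penalty = 11 × 1% × CHF 3,045.92 = CHF 335.05…
Interest: CHF 3,045.92 × ((1 + 0.0006)^329 − 1) = CHF 3,045.92 × 0.21815912… = CHF 664.4952…
Total = CHF 3,045.92 + CHF 335.0512 + CHF 664.4952… = CHF 4,045.47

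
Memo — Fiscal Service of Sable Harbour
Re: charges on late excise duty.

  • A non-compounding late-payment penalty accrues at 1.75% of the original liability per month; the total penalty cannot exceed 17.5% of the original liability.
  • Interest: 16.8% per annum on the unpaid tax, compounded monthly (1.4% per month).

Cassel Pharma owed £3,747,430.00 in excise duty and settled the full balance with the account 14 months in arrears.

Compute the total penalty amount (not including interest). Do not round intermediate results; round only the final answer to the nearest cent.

£655,800.25

Penalty (uncapped): 14 × 1.75% × £3,747,430.00 = £918,120.35; cap = 17.5% × £3,747,430.00 = £655,800.25 → penalty = £655,800.25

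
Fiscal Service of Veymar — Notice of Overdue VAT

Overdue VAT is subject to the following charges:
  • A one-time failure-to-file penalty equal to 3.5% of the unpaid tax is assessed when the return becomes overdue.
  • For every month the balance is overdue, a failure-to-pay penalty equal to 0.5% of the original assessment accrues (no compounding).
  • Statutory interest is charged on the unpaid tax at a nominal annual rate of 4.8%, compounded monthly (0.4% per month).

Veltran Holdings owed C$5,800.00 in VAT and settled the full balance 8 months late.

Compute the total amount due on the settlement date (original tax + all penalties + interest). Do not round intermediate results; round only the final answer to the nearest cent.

Failure-to-file penalty: 3.5% × C$5,800.00 = C$203.00
Failure-to-pay penalty: 8 × 0.5% × C$5,800.00 = C$232.00
Interest: C$5,800.00 × ((1 + 0.004)^8 − 1) = C$5,800.00 × 0.0324516… = C$188.2193…
Total = C$5,800.00 + C$435.0000 + C$188.2193… = C$6,423.22

C$6,423.22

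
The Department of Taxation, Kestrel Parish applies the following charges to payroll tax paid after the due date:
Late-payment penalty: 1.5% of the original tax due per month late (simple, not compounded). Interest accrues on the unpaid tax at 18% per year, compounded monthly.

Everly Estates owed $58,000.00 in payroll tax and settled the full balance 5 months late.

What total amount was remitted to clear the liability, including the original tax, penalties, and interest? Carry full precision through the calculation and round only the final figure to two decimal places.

$66,832.47

Late-payment penalty = 1.5% × $58,000.00 × 5 mo = $4,350.00
Interest (18%/yr ÷ 12 = 1.5%/month): $58,000.00 × ((1 + 0.015)^5 − 1) = $4,482.4722…
Total = $58,000.00 + $4,350.0000 + $4,482.4722… = $66,832.47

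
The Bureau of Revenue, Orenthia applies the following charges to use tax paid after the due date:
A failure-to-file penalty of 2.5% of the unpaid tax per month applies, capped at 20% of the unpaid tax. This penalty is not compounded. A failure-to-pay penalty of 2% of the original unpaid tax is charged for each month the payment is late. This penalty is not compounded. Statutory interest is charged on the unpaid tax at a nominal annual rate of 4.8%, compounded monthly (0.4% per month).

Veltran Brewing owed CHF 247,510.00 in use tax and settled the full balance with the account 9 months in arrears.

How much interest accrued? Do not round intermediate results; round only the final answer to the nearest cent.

Interest: CHF 247,510.00 × ((1 + 0.004)^9 − 1) = CHF 247,510.00 × 0.0365814… = CHF 9,054.2644…

CHF 9,054.26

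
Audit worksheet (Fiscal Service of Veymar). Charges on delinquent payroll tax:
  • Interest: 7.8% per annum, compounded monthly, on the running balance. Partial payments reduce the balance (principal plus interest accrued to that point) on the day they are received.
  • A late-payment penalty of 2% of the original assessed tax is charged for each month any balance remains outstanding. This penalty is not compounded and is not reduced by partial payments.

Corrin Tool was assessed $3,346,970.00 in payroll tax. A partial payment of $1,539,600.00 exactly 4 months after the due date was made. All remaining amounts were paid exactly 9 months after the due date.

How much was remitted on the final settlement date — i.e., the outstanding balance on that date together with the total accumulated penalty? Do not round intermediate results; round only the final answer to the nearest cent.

$2,560,099.33

Monthly rate = 7.8% ÷ 12 = 0.65%
Balance at month 4: $3,346,970.0000 × (1 + 0.0065)^4 = $3,434,843.3595…
After $1,539,600.00 payment: $3,434,843.3595… − $1,539,600.00 = $1,895,243.3595…
Balance at month 9: $1,895,243.3595… × (1 + 0.0065)^5 = $1,957,644.7308…
Penalty: 9 × 2% × $3,346,970.00 = $602,454.60
Final settlement = outstanding balance + penalty = $1,957,644.7308… + $602,454.60 = $2,560,099.33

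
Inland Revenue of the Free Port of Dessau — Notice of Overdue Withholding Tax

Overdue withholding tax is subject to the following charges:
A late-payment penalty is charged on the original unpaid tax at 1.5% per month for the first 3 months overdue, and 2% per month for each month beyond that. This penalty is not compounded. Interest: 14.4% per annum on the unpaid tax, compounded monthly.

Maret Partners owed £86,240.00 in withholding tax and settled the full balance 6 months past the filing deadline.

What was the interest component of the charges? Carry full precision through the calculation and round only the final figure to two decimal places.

£6,398.57

Interest (14.4%/yr ÷ 12 = 1.2%/month): £86,240.00 × ((1 + 0.012)^6 − 1) = £6,398.5658…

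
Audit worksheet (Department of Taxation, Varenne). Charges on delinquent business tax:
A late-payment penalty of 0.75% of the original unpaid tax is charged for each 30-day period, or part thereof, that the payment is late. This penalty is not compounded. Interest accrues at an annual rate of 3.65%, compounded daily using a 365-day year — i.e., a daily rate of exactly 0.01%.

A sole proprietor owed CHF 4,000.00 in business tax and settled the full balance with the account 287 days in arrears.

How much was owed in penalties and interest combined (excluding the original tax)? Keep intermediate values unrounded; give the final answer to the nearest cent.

CHF 416.46

Penalty periods: ⌈287/30⌉ = 10; penalty = 10 × 0.75% × CHF 4,000.00 = CHF 300.00
Interest: CHF 4,000.00 × ((1 + 0.0001)^287 − 1) = CHF 4,000.00 × 0.02911434… = CHF 116.4573…
Penalties + interest = CHF 300.0000 + CHF 116.4573… = CHF 416.46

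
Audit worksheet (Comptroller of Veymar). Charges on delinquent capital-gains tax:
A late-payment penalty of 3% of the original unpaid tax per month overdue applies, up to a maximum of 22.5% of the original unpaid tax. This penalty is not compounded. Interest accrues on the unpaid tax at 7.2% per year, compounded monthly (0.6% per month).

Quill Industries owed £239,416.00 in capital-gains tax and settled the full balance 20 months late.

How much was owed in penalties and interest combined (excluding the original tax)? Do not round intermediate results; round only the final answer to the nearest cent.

£84,296.61

Penalty (uncapped): 20 × 3% × £239,416.00 = £143,649.60; cap = 22.5% × £239,416.00 = £53,868.60 → penalty = £53,868.60
Interest: £239,416.00 × ((1 + 0.006)^20 − 1) = £239,416.00 × 0.1270926… = £30,428.0119…
Penalties + interest = £53,868.6000 + £30,428.0119… = £84,296.61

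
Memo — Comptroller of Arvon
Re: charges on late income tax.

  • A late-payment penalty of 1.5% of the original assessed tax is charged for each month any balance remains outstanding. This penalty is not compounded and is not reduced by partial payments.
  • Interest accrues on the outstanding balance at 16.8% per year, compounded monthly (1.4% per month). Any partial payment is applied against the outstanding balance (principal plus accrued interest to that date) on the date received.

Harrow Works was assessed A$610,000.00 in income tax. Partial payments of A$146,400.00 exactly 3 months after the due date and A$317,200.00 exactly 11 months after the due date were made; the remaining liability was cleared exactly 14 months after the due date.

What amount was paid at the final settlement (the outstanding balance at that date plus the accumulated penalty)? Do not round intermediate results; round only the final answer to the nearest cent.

A$367,871.61

Balance at month 3: A$610,000.0000 × (1 + 0.014)^3 = A$635,980.3538…
After A$146,400.00 payment: A$635,980.3538… − A$146,400.00 = A$489,580.3538…
Balance at month 11: A$489,580.3538… × (1 + 0.014)^8 = A$547,176.7327…
After A$317,200.00 payment: A$547,176.7327… − A$317,200.00 = A$229,976.7327…
Balance at month 14: A$229,976.7327… × (1 + 0.014)^3 = A$239,771.6129…
Penalty: 14 × 1.5% × A$610,000.00 = A$128,100.00
Final settlement = outstanding balance + penalty = A$239,771.6129… + A$128,100.00 = A$367,871.61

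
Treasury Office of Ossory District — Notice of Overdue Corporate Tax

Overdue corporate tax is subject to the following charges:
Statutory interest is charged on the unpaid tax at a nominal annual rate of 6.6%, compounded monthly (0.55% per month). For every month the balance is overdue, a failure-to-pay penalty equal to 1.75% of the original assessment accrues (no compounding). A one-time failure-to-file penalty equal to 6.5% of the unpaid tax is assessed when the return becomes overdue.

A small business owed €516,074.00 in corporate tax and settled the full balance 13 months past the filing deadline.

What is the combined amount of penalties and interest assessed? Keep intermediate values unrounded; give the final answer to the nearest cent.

Failure-to-file penalty: 6.5% × €516,074.00 = €33,544.81
Failure-to-pay penalty: 13 × 1.75% × €516,074.00 = €117,406.84…
Interest: €516,074.00 × ((1 + 0.0055)^13 − 1) = €516,074.00 × 0.0739077… = €38,141.8651…
Penalties + interest = €150,951.6450 + €38,141.8651… = €189,093.51

€189,093.51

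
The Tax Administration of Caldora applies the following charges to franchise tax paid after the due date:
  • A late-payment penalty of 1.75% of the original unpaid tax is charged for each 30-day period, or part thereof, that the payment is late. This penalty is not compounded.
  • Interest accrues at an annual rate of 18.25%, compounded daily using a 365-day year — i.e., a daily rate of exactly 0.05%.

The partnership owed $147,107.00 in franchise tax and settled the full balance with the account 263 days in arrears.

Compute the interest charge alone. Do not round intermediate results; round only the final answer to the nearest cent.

$20,668.60

Interest: $147,107.00 × ((1 + 0.0005)^263 − 1) = $147,107.00 × 0.14050043… = $20,668.5961…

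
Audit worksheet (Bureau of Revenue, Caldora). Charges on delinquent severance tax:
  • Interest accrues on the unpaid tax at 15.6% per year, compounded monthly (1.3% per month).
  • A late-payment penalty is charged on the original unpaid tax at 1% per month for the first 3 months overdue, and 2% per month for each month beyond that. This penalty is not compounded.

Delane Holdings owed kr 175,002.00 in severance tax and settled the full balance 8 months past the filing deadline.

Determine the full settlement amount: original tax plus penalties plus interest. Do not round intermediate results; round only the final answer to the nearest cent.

kr 216,802.46

Penalty, months 1–3: 3 × 1% × kr 175,002.00 = kr 5,250.06
Penalty, months 4–8: 5 × 2% × kr 175,002.00 = kr 17,500.20
Interest: kr 175,002.00 × ((1 + 0.013)^8 − 1) = kr 175,002.00 × 0.1088571… = kr 19,050.2018…
Total = kr 175,002.00 + kr 22,750.2600 + kr 19,050.2018… = kr 216,802.46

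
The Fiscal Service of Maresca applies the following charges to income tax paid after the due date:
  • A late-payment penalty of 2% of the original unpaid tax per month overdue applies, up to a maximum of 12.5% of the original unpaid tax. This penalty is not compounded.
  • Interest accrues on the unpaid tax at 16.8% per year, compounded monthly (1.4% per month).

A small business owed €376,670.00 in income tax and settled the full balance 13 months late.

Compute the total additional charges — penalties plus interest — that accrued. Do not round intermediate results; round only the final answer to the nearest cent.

€121,702.44

Penalty (uncapped): 13 × 2% × €376,670.00 = €97,934.20; cap = 12.5% × €376,670.00 = €47,083.75 → penalty = €47,083.75
Interest: €376,670.00 × ((1 + 0.014)^13 − 1) = €376,670.00 × 0.1981010… = €74,618.6874…
Penalties + interest = €47,083.7500 + €74,618.6874… = €121,702.44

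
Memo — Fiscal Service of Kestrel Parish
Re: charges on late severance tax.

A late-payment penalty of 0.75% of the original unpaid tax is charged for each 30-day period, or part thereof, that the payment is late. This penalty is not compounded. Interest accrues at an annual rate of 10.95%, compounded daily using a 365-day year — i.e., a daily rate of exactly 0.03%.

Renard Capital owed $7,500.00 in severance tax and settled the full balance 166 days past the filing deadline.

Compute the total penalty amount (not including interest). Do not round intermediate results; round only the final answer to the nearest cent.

Penalty periods: ⌈166/30⌉ = 6; penalty = 6 × 0.75% × $7,500.00 = $337.50

$337.50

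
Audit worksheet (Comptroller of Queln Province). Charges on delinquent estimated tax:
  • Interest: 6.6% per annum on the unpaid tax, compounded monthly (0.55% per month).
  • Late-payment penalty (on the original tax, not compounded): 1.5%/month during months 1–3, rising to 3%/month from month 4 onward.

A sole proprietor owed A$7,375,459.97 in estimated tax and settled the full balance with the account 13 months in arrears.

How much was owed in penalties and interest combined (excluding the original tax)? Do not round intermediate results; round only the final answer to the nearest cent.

A$3,089,637.30

Penalty, months 1–3: 3 × 1.5% × A$7,375,459.97 = A$331,895.70…
Penalty, months 4–13: 10 × 3% × A$7,375,459.97 = A$2,212,637.99…
Interest: A$7,375,459.97 × ((1 + 0.0055)^13 − 1) = A$7,375,459.97 × 0.0739077… = A$545,103.6077…
Penalties + interest = A$2,544,533.6897… + A$545,103.6077… = A$3,089,637.30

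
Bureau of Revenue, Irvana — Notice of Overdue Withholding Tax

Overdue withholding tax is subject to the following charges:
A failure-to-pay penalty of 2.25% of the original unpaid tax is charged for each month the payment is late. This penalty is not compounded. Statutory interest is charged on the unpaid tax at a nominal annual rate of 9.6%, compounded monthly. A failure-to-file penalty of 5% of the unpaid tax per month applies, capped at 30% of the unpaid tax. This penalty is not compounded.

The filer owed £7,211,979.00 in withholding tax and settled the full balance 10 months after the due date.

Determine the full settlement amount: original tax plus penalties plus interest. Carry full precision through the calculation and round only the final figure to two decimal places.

Failure-to-file: 10 × 5% × £7,211,979.00 = £3,605,989.50, capped at 30% × £7,211,979.00 = £2,163,593.70
Failure-to-pay penalty: 10 × 2.25% × £7,211,979.00 = £1,622,695.28…
Interest (9.6%/yr ÷ 12 = 0.8%/month): £7,211,979.00 × ((1 + 0.008)^10 − 1) = £598,178.1869…
Total = £7,211,979.00 + £3,786,288.9750 + £598,178.1869… = £11,596,446.16

£11,596,446.16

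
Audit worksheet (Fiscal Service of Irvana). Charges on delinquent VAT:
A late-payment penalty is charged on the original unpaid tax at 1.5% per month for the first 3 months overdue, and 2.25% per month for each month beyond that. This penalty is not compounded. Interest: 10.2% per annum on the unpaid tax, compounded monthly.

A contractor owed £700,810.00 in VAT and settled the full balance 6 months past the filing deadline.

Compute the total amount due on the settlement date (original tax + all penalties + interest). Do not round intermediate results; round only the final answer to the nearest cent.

Penalty, months 1–3: 3 × 1.5% × £700,810.00 = £31,536.45
Penalty, months 4–6: 3 × 2.25% × £700,810.00 = £47,304.68…
Interest (10.2%/yr ÷ 12 = 0.85%/month): £700,810.00 × ((1 + 0.0085)^6 − 1) = £36,509.4756…
Total = £700,810.00 + £78,841.1250 + £36,509.4756… = £816,160.60

£816,160.60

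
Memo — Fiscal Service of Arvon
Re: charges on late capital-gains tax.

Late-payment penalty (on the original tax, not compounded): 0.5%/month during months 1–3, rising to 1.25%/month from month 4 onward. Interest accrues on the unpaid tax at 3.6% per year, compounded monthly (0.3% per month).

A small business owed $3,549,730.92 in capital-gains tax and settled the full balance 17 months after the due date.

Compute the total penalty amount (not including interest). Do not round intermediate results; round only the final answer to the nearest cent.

Penalty, months 1–3: 3 × 0.5% × $3,549,730.92 = $53,245.96…
Penalty, months 4–17: 14 × 1.25% × $3,549,730.92 = $621,202.91…
Total penalty = $53,245.96… + $621,202.91… = $674,448.87

$674,448.87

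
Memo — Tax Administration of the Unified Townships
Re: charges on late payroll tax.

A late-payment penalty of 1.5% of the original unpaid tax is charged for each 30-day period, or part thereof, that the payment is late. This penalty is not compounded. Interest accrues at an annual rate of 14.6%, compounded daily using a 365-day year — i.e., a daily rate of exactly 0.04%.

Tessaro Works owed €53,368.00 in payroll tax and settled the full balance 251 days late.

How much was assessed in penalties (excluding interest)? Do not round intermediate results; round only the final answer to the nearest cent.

Penalty periods: ⌈251/30⌉ = 9; penalty = 9 × 1.5% × €53,368.00 = €7,204.68

€7,204.68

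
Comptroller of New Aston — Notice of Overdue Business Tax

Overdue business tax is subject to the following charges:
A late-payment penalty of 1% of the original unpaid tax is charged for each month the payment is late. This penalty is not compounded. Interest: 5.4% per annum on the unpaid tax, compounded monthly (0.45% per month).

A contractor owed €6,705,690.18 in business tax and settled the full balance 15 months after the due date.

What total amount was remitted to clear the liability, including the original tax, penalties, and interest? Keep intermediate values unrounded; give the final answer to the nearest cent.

€8,178,717.59

Late-payment penalty = 1% × €6,705,690.18 × 15 mo = €1,005,853.53…
Interest: €6,705,690.18 × ((1 + 0.0045)^15 − 1) = €6,705,690.18 × 0.0696683… = €467,173.8822…
Total = €6,705,690.18 + €1,005,853.5270 + €467,173.8822… = €8,178,717.59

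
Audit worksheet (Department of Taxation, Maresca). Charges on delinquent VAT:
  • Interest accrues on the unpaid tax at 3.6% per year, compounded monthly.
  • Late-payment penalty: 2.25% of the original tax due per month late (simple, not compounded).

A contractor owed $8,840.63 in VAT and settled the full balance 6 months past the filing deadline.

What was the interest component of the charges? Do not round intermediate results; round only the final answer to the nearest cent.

Interest (3.6%/yr ÷ 12 = 0.3%/month): $8,840.63 × ((1 + 0.003)^6 − 1) = $160.3296…

$160.33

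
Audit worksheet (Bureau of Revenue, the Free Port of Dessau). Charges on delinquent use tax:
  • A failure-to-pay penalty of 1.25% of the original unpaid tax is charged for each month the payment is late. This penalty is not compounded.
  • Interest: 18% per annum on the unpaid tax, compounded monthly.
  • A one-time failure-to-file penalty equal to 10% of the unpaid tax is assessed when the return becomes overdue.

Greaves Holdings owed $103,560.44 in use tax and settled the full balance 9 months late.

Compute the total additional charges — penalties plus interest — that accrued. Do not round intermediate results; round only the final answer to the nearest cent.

$36,856.12

Failure-to-file penalty: 10% × $103,560.44 = $10,356.04…
Failure-to-pay penalty = 1.25% × $103,560.44 × 9 mo = $11,650.55…
Interest (18%/yr ÷ 12 = 1.5%/month): $103,560.44 × ((1 + 0.015)^9 − 1) = $14,849.5289…
Penalties + interest = $22,006.5935 + $14,849.5289… = $36,856.12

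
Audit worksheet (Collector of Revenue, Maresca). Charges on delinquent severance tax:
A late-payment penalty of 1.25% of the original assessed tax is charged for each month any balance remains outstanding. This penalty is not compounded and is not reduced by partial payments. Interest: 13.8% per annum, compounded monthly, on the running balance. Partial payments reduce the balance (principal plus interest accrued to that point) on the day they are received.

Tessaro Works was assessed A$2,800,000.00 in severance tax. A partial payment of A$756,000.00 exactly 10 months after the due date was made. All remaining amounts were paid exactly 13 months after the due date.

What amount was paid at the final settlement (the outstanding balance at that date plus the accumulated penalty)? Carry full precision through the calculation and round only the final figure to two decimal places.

Monthly rate = 13.8% ÷ 12 = 1.15%
Balance at month 10: A$2,800,000.0000 × (1 + 0.0115)^10 = A$3,139,184.9414…
After A$756,000.00 payment: A$3,139,184.9414… − A$756,000.00 = A$2,383,184.9414…
Balance at month 13: A$2,383,184.9414… × (1 + 0.0115)^3 = A$2,466,353.9751…
Penalty: 13 × 1.25% × A$2,800,000.00 = A$455,000.00
Final settlement = outstanding balance + penalty = A$2,466,353.9751… + A$455,000.00 = A$2,921,353.98

A$2,921,353.98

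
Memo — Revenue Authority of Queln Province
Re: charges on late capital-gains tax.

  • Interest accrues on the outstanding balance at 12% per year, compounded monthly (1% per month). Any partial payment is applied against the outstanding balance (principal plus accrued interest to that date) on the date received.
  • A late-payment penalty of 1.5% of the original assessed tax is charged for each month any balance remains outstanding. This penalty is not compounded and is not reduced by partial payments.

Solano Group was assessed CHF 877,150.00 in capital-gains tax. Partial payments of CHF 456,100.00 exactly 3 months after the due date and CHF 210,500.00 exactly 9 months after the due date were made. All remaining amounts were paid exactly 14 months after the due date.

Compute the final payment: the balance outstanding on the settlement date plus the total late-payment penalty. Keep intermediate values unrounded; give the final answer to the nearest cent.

CHF 462,368.86

Balance at month 3: CHF 877,150.0000 × (1 + 0.01)^3 = CHF 903,728.5222…
After CHF 456,100.00 payment: CHF 903,728.5222… − CHF 456,100.00 = CHF 447,628.5222…
Balance at month 9: CHF 447,628.5222… × (1 + 0.01)^6 = CHF 475,166.6962…
After CHF 210,500.00 payment: CHF 475,166.6962… − CHF 210,500.00 = CHF 264,666.6962…
Balance at month 14: CHF 264,666.6962… × (1 + 0.01)^5 = CHF 278,167.3577…
Penalty: 14 × 1.5% × CHF 877,150.00 = CHF 184,201.50
Final settlement = outstanding balance + penalty = CHF 278,167.3577… + CHF 184,201.50 = CHF 462,368.86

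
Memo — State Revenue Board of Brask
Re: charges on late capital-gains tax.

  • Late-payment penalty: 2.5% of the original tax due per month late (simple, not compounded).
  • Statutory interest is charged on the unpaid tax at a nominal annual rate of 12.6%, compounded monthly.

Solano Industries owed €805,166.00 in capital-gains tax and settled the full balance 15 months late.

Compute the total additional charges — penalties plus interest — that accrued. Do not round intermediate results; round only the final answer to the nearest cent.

€438,509.47

Late-payment penalty = 2.5% × €805,166.00 × 15 mo = €301,937.25
Interest (12.6%/yr ÷ 12 = 1.05%/month): €805,166.00 × ((1 + 0.0105)^15 − 1) = €136,572.2175…
Penalties + interest = €301,937.2500 + €136,572.2175… = €438,509.47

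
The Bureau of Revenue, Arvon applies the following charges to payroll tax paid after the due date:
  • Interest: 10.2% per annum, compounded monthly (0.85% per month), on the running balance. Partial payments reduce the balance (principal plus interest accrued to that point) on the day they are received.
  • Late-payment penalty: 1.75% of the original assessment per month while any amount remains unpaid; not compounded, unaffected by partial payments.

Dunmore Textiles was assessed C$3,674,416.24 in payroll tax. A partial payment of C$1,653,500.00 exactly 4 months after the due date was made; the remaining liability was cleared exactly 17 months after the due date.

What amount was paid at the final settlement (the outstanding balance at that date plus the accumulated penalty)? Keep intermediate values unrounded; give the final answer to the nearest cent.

Balance at month 4: C$3,674,416.2400 × (1 + 0.0085)^4 = C$3,800,948.2970…
After C$1,653,500.00 payment: C$3,800,948.2970… − C$1,653,500.00 = C$2,147,448.2970…
Balance at month 17: C$2,147,448.2970… × (1 + 0.0085)^13 = C$2,397,228.5950…
Penalty: 17 × 1.75% × C$3,674,416.24 = C$1,093,138.83…
Final settlement = outstanding balance + penalty = C$2,397,228.5950… + C$1,093,138.83… = C$3,490,367.43

C$3,490,367.43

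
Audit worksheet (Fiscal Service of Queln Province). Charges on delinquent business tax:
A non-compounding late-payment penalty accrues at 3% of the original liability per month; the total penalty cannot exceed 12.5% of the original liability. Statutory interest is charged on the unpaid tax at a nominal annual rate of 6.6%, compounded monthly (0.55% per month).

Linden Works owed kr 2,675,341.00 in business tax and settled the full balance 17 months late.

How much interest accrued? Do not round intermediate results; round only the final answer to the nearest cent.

Interest: kr 2,675,341.00 × ((1 + 0.0055)^17 − 1) = kr 2,675,341.00 × 0.0977293… = kr 261,459.3218…

kr 261,459.32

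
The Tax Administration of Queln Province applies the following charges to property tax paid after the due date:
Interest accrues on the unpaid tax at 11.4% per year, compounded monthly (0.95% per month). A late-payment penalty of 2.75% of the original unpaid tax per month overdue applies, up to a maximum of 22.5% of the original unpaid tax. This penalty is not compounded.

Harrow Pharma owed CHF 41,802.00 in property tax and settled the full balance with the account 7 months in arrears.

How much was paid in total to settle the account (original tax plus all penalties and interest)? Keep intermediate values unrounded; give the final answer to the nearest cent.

Penalty: 7 × 2.75% × CHF 41,802.00 = CHF 8,046.89… (below the 22.5% cap of CHF 9,405.45)
Interest: CHF 41,802.00 × ((1 + 0.0095)^7 − 1) = CHF 41,802.00 × 0.0684255… = CHF 2,860.3246…
Total = CHF 41,802.00 + CHF 8,046.8850 + CHF 2,860.3246… = CHF 52,709.21

CHF 52,709.21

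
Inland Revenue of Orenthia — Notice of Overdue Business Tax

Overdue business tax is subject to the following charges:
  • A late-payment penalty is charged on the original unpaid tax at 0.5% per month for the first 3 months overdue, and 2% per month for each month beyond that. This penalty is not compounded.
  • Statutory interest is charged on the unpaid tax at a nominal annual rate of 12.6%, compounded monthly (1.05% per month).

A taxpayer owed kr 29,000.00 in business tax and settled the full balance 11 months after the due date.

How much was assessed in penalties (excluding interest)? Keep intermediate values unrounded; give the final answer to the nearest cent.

Penalty, months 1–3: 3 × 0.5% × kr 29,000.00 = kr 435.00
Penalty, months 4–11: 8 × 2% × kr 29,000.00 = kr 4,640.00
Total penalty = kr 435.00 + kr 4,640.00 = kr 5,075.00

kr 5,075.00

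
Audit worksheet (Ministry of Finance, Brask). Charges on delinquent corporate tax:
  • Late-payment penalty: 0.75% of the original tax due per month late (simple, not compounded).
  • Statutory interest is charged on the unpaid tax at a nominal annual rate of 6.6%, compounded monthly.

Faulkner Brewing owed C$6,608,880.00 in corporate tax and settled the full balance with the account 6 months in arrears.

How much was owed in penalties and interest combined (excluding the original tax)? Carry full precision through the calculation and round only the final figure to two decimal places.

Late-payment penalty = 0.75% × C$6,608,880.00 × 6 mo = C$297,399.60
Interest (6.6%/yr ÷ 12 = 0.55%/month): C$6,608,880.00 × ((1 + 0.0055)^6 − 1) = C$221,113.9013…
Penalties + interest = C$297,399.6000 + C$221,113.9013… = C$518,513.50

C$518,513.50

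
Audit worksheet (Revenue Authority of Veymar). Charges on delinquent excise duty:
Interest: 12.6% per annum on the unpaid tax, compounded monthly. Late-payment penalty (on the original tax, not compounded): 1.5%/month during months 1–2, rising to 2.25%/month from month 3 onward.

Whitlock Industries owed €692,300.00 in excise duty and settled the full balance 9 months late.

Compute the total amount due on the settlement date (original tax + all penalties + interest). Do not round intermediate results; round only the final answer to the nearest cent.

Penalty, months 1–2: 2 × 1.5% × €692,300.00 = €20,769.00
Penalty, months 3–9: 7 × 2.25% × €692,300.00 = €109,037.25
Interest (12.6%/yr ÷ 12 = 1.05%/month): €692,300.00 × ((1 + 0.0105)^9 − 1) = €68,238.4798…
Total = €692,300.00 + €129,806.2500 + €68,238.4798… = €890,344.73

€890,344.73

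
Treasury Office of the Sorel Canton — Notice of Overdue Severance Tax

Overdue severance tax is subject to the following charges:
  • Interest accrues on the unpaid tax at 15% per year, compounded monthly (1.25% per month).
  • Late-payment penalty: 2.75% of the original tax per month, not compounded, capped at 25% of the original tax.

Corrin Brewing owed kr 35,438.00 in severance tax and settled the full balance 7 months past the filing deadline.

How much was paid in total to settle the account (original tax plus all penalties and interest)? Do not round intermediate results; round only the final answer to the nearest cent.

Penalty: 7 × 2.75% × kr 35,438.00 = kr 6,821.82… (below the 25% cap of kr 8,859.50)
Interest: kr 35,438.00 × ((1 + 0.0125)^7 − 1) = kr 35,438.00 × 0.0908505… = kr 3,219.5590…
Total = kr 35,438.00 + kr 6,821.8150 + kr 3,219.5590… = kr 45,479.37

kr 45,479.37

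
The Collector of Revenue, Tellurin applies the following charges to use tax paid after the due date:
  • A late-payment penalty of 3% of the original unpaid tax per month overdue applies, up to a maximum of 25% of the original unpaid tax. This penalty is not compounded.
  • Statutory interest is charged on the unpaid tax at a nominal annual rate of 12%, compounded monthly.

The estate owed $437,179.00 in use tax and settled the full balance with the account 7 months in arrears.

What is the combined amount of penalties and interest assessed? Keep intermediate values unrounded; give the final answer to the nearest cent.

Penalty: 7 × 3% × $437,179.00 = $91,807.59 (below the 25% cap of $109,294.75)
Interest (12%/yr ÷ 12 = 1%/month): $437,179.00 × ((1 + 0.01)^7 − 1) = $31,536.0611…
Penalties + interest = $91,807.5900 + $31,536.0611… = $123,343.65

$123,343.65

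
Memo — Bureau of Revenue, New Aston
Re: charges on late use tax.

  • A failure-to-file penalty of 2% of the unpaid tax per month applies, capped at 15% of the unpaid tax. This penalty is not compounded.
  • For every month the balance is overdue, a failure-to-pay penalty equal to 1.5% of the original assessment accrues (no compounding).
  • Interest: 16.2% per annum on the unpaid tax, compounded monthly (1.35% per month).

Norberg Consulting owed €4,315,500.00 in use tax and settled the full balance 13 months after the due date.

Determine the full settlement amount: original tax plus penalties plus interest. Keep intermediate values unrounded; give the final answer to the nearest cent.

Failure-to-file: 13 × 2% × €4,315,500.00 = €1,122,030.00, capped at 15% × €4,315,500.00 = €647,325.00
Failure-to-pay penalty: 13 × 1.5% × €4,315,500.00 = €841,522.50
Interest: €4,315,500.00 × ((1 + 0.0135)^13 − 1) = €4,315,500.00 × 0.1904435… = €821,858.9400…
Total = €4,315,500.00 + €1,488,847.5000 + €821,858.9400… = €6,626,206.44

€6,626,206.44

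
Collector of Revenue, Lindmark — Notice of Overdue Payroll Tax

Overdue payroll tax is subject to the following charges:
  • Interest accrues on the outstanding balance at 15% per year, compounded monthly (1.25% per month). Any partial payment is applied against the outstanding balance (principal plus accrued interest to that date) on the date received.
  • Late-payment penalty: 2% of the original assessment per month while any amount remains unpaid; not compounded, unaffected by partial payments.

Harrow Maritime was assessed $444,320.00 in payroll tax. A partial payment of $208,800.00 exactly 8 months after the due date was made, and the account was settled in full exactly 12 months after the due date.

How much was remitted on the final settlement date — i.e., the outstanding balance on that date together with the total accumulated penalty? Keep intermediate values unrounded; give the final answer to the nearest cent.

Balance at month 8: $444,320.0000 × (1 + 0.0125)^8 = $490,745.2645…
After $208,800.00 payment: $490,745.2645… − $208,800.00 = $281,945.2645…
Balance at month 12: $281,945.2645… × (1 + 0.0125)^4 = $296,309.0610…
Penalty: 12 × 2% × $444,320.00 = $106,636.80
Final settlement = outstanding balance + penalty = $296,309.0610… + $106,636.80 = $402,945.86

$402,945.86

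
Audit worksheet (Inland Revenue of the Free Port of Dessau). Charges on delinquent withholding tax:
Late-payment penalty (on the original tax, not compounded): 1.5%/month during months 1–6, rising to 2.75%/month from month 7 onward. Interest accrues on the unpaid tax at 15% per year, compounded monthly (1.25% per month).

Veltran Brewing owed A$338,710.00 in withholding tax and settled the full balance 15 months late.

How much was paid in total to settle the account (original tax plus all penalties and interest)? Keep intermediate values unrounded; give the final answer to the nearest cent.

A$522,402.32

Penalty, months 1–6: 6 × 1.5% × A$338,710.00 = A$30,483.90
Penalty, months 7–15: 9 × 2.75% × A$338,710.00 = A$83,830.73…
Interest: A$338,710.00 × ((1 + 0.0125)^15 − 1) = A$338,710.00 × 0.2048292… = A$69,377.6925…
Total = A$338,710.00 + A$114,314.6250 + A$69,377.6925… = A$522,402.32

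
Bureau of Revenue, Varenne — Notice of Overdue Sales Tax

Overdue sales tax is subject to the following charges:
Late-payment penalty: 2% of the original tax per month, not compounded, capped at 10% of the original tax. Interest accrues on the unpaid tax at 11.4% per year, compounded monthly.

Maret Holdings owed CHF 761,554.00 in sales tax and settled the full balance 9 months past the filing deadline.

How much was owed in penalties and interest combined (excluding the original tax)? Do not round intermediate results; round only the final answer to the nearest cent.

CHF 143,798.19

Penalty (uncapped): 9 × 2% × CHF 761,554.00 = CHF 137,079.72; cap = 10% × CHF 761,554.00 = CHF 76,155.40 → penalty = CHF 76,155.40
Interest (11.4%/yr ÷ 12 = 0.95%/month): CHF 761,554.00 × ((1 + 0.0095)^9 − 1) = CHF 67,642.7917…
Penalties + interest = CHF 76,155.4000 + CHF 67,642.7917… = CHF 143,798.19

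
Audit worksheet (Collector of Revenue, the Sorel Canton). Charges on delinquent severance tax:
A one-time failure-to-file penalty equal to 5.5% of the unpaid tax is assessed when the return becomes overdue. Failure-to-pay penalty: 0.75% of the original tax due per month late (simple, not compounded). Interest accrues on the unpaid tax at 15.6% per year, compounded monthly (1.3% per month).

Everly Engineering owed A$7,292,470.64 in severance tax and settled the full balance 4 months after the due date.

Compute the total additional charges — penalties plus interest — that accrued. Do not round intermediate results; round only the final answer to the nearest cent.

A$1,006,527.34

Failure-to-file penalty: 5.5% × A$7,292,470.64 = A$401,085.89…
Failure-to-pay penalty = 0.75% × A$7,292,470.64 × 4 mo = A$218,774.12…
Interest: A$7,292,470.64 × ((1 + 0.013)^4 − 1) = A$7,292,470.64 × 0.0530228… = A$386,667.3330…
Penalties + interest = A$619,860.0044 + A$386,667.3330… = A$1,006,527.34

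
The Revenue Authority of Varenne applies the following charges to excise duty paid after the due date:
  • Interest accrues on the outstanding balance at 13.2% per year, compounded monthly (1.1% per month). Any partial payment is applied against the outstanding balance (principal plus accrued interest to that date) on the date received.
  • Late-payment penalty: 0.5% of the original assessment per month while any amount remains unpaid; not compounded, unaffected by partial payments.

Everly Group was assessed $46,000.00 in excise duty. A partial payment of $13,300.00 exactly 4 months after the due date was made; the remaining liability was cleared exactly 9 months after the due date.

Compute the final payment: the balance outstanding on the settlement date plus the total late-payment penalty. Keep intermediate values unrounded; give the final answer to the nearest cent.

$38,781.83

Balance at month 4: $46,000.0000 × (1 + 0.011)^4 = $48,057.6416…
After $13,300.00 payment: $48,057.6416… − $13,300.00 = $34,757.6416…
Balance at month 9: $34,757.6416… × (1 + 0.011)^5 = $36,711.8338…
Penalty: 9 × 0.5% × $46,000.00 = $2,070.00
Final settlement = outstanding balance + penalty = $36,711.8338… + $2,070.00 = $38,781.83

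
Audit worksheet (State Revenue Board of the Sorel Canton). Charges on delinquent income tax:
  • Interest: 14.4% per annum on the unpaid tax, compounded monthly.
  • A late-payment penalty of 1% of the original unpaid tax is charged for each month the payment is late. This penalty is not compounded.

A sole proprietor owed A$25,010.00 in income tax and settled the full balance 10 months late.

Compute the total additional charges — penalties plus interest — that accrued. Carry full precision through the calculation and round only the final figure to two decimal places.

Late-payment penalty: 10 × 1% × A$25,010.00 = A$2,501.00
Interest (14.4%/yr ÷ 12 = 1.2%/month): A$25,010.00 × ((1 + 0.012)^10 − 1) = A$3,168.5614…
Penalties + interest = A$2,501.0000 + A$3,168.5614… = A$5,669.56

A$5,669.56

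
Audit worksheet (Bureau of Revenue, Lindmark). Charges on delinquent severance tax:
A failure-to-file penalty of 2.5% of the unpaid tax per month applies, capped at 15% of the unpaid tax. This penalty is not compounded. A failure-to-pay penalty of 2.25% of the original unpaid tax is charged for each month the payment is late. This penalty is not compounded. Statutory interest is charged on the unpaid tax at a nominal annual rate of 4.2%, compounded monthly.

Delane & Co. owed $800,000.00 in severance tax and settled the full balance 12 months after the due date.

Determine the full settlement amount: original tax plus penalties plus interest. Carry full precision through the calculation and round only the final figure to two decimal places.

$1,170,254.41

Failure-to-file: 12 × 2.5% × $800,000.00 = $240,000.00, capped at 15% × $800,000.00 = $120,000.00
Failure-to-pay penalty = 2.25% × $800,000.00 × 12 mo = $216,000.00
Interest (4.2%/yr ÷ 12 = 0.35%/month): $800,000.00 × ((1 + 0.0035)^12 − 1) = $34,254.4058…
Total = $800,000.00 + $336,000.0000 + $34,254.4058… = $1,170,254.41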